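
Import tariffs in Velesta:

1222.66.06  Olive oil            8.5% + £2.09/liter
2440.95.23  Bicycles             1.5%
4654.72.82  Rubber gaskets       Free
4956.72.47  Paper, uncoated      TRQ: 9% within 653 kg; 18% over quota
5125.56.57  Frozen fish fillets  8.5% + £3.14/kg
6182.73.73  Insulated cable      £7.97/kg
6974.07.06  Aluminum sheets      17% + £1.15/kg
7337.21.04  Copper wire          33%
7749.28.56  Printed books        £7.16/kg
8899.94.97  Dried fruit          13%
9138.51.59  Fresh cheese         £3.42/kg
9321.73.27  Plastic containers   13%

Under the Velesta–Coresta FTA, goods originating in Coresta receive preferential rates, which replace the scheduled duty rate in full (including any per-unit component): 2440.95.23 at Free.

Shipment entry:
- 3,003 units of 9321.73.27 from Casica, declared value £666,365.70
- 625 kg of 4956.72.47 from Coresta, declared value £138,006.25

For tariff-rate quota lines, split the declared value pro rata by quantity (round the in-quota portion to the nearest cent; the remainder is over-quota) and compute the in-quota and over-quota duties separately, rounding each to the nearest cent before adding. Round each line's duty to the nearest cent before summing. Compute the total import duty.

£99,048.10

Line 1 (9321.73.27, Casica, 3,003 units, £666,365.70):
Base rate for 9321.73.27 is 13%.
Duty = £666,365.70 × 13% = £86,627.54.
Line 2 (4956.72.47, Coresta, 625 kg, £138,006.25):
Code 4956.72.47 is under a tariff-rate quota (threshold 653 kg). Quantity 625 kg is within the quota, so the in-quota rate 9% applies to the full value.
Duty = £138,006.25 × 9% = £12,420.56.
Total = £86,627.54 + £12,420.56 = £99,048.10.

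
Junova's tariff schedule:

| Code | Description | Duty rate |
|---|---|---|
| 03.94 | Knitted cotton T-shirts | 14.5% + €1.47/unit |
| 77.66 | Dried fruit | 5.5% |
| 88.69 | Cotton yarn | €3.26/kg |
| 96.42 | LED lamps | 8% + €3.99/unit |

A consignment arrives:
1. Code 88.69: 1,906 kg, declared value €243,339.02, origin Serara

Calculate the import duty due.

€6,213.56

Line 1 (88.69, Serara, 1,906 kg, €243,339.02):
Base rate for 88.69 is €3.26/kg.
Duty = 1,906 × €3.26 = €6,213.56.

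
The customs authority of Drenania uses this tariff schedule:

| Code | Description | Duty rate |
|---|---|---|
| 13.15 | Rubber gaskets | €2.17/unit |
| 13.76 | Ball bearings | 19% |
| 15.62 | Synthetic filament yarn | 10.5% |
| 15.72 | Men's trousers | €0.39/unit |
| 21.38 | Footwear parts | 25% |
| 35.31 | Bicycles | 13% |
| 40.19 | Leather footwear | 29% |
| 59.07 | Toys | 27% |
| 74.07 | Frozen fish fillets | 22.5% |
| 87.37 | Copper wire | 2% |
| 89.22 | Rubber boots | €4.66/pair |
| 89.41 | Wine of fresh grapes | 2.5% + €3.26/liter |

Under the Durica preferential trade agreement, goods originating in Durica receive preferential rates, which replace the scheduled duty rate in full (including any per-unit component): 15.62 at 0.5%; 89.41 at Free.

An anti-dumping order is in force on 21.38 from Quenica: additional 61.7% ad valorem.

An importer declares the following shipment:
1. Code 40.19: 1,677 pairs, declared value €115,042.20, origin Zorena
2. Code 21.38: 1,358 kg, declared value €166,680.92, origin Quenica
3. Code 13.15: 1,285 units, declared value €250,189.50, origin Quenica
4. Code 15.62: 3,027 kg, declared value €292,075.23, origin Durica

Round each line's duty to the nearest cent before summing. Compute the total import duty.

€182,123.43

Line 1 (40.19, Zorena, 1,677 pairs, €115,042.20):
Base rate for 40.19 is 29%.
Duty = €115,042.20 × 29% = €33,362.24.
Line 2 (21.38, Quenica, 1,358 kg, €166,680.92):
Base rate for 21.38 is 25%.
Additional duty on 21.38 from Quenica: +61.7%. Applied ad valorem rate: 25% + 61.7% = 86.7%.
Duty = €166,680.92 × 86.7% = €144,512.36.
Line 3 (13.15, Quenica, 1,285 units, €250,189.50):
Base rate for 13.15 is €2.17/unit.
Duty = 1,285 × €2.17 = €2,788.45.
Line 4 (15.62, Durica, 3,027 kg, €292,075.23):
Base rate for 15.62 is 10.5%.
Origin Durica qualifies under the Drenania–Durica agreement and 15.62 is covered: preferential rate 0.5% applies instead.
Duty = €292,075.23 × 0.5% = €1,460.38.
Total = €33,362.24 + €144,512.36 + €2,788.45 + €1,460.38 = €182,123.43.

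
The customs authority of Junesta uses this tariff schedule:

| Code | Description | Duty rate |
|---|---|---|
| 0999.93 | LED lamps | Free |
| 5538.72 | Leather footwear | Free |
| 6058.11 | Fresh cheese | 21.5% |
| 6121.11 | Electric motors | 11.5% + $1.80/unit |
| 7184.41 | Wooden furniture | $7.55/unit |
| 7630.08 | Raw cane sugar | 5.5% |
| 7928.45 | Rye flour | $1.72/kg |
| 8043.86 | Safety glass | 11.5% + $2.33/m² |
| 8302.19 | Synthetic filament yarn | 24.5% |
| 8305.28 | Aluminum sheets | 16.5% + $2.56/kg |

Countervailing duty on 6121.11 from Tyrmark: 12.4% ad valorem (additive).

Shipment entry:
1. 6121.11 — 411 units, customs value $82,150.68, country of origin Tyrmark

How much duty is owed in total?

Line 1 (6121.11, Tyrmark, 411 units, $82,150.68):
Base rate for 6121.11 is 11.5% + $1.80/unit.
Additional duty on 6121.11 from Tyrmark: +12.4%. Applied ad valorem rate: 11.5% + 12.4% = 23.9%.
Duty = $82,150.68 × 23.9% + 411 × $1.80 = $20,373.81.

$20,373.81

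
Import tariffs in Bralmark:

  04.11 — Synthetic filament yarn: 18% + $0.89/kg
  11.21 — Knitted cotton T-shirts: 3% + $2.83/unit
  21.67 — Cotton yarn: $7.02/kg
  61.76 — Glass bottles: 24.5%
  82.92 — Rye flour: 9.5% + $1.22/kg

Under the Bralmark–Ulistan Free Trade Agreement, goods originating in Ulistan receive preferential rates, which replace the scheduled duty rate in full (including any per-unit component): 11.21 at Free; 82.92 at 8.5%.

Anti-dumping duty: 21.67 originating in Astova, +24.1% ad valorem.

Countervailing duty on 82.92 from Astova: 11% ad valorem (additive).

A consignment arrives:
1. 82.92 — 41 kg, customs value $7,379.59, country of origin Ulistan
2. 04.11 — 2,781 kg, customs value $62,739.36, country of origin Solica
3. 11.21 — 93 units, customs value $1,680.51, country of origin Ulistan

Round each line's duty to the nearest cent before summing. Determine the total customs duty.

Line 1 (82.92, Ulistan, 41 kg, $7,379.59):
Base rate for 82.92 is 9.5% + $1.22/kg.
Origin Ulistan qualifies under the Bralmark–Ulistan agreement and 82.92 is covered: preferential rate 8.5% applies instead.
The additional-duty order on 82.92 targets Astova, not Ulistan; it does not apply.
Duty = $7,379.59 × 8.5% = $627.27.
Line 2 (04.11, Solica, 2,781 kg, $62,739.36):
Base rate for 04.11 is 18% + $0.89/kg.
Duty = $62,739.36 × 18% + 2,781 × $0.89 = $13,768.17.
Line 3 (11.21, Ulistan, 93 units, $1,680.51):
Base rate for 11.21 is 3% + $2.83/unit.
Origin Ulistan qualifies under the Bralmark–Ulistan agreement and 11.21 is covered: preferential rate Free applies instead.
Duty = $1,680.51 × 0% = $0.00.
Total = $627.27 + $13,768.17 + $0.00 = $14,395.44.

$14,395.44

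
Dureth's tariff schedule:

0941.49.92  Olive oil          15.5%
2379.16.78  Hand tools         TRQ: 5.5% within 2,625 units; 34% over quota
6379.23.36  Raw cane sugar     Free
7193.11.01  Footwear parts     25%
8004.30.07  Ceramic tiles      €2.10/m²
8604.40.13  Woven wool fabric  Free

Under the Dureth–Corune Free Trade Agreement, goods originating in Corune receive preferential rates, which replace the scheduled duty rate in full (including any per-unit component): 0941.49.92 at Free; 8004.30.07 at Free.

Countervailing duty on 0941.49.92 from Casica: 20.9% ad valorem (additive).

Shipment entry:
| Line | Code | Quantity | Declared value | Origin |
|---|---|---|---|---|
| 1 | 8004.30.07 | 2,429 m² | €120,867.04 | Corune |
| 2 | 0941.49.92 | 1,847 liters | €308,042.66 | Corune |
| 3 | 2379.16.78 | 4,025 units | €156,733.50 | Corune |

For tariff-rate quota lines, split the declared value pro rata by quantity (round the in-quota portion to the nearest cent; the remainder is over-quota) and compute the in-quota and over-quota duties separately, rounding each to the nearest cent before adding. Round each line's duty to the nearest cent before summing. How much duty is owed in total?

€24,157.40

Line 1 (8004.30.07, Corune, 2,429 m², €120,867.04):
Base rate for 8004.30.07 is €2.10/m².
Origin Corune qualifies under the Dureth–Corune agreement and 8004.30.07 is covered: preferential rate Free applies instead.
Duty = €120,867.04 × 0% = €0.00.
Line 2 (0941.49.92, Corune, 1,847 liters, €308,042.66):
Base rate for 0941.49.92 is 15.5%.
Origin Corune qualifies under the Dureth–Corune agreement and 0941.49.92 is covered: preferential rate Free applies instead.
The additional-duty order on 0941.49.92 targets Casica, not Corune; it does not apply.
Duty = €308,042.66 × 0% = €0.00.
Line 3 (2379.16.78, Corune, 4,025 units, €156,733.50):
Code 2379.16.78 is under a tariff-rate quota (threshold 2,625 units). In-quota: 2,625 units at 5.5%; over-quota: 1,400 units at 34%.
Pro-rata value split: in-quota = €156,733.50 × 2,625/4,025 = €102,217.50; over-quota = €156,733.50 − €102,217.50 = €54,516.00.
In-quota duty = €102,217.50 × 5.5% = €5,621.96. Over-quota duty = €54,516.00 × 34% = €18,535.44.
Line duty = €5,621.96 + €18,535.44 = €24,157.40.
Total = €0.00 + €0.00 + €24,157.40 = €24,157.40.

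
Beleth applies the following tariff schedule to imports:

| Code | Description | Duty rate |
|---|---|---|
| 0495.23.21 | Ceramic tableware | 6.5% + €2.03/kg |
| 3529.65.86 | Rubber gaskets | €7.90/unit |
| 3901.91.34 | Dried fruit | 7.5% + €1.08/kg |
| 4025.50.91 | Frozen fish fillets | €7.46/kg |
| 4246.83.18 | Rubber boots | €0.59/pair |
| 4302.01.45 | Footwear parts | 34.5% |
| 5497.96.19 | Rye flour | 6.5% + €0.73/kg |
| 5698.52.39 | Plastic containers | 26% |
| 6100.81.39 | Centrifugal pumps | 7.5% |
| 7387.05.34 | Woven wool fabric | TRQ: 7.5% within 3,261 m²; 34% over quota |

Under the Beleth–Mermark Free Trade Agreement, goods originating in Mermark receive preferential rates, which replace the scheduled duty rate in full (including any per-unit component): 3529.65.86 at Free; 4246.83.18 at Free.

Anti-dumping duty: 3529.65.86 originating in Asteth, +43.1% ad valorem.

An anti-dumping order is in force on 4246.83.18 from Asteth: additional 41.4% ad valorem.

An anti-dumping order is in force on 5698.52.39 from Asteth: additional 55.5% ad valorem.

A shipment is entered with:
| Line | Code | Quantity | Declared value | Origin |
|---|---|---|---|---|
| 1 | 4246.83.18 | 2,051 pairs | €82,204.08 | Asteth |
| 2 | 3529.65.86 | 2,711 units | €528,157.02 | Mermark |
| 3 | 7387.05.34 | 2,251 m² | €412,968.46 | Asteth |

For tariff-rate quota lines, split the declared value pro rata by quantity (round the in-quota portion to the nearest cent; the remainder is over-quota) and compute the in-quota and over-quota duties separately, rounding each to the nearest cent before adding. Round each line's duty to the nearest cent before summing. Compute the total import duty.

€66,215.21

Line 1 (4246.83.18, Asteth, 2,051 pairs, €82,204.08):
Base rate for 4246.83.18 is €0.59/pair.
4246.83.18 has an FTA preferential rate, but origin Asteth is not Mermark; base rate stands.
Additional duty on 4246.83.18 from Asteth: +41.4% ad valorem. Applied ad valorem rate = 41.4%.
Duty = €82,204.08 × 41.4% + 2,051 × €0.59 = €35,242.58.
Line 2 (3529.65.86, Mermark, 2,711 units, €528,157.02):
Base rate for 3529.65.86 is €7.90/unit.
Origin Mermark qualifies under the Beleth–Mermark agreement and 3529.65.86 is covered: preferential rate Free applies instead.
The additional-duty order on 3529.65.86 targets Asteth, not Mermark; it does not apply.
Duty = €528,157.02 × 0% = €0.00.
Line 3 (7387.05.34, Asteth, 2,251 m², €412,968.46):
Code 7387.05.34 is under a tariff-rate quota (threshold 3,261 m²). Quantity 2,251 m² is within the quota, so the in-quota rate 7.5% applies to the full value.
Duty = €412,968.46 × 7.5% = €30,972.63.
Total = €35,242.58 + €0.00 + €30,972.63 = €66,215.21.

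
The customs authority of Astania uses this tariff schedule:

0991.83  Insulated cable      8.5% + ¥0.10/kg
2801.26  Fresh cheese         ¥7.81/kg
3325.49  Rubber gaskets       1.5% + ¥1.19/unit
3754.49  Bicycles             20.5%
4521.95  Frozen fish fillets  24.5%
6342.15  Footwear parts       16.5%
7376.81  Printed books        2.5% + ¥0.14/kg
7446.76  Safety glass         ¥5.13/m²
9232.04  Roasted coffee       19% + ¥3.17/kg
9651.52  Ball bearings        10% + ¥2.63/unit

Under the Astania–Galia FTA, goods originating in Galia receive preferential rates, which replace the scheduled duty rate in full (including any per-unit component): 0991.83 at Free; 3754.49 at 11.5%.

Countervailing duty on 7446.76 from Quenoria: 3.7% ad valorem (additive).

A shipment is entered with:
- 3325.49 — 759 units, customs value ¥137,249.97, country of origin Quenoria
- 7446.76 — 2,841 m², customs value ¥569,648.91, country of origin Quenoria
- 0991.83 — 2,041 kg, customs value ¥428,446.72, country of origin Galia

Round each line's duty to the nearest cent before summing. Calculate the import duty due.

Line 1 (3325.49, Quenoria, 759 units, ¥137,249.97):
Base rate for 3325.49 is 1.5% + ¥1.19/unit.
Duty = ¥137,249.97 × 1.5% + 759 × ¥1.19 = ¥2,961.96.
Line 2 (7446.76, Quenoria, 2,841 m², ¥569,648.91):
Base rate for 7446.76 is ¥5.13/m².
Additional duty on 7446.76 from Quenoria: +3.7% ad valorem. Applied ad valorem rate = 3.7%.
Duty = ¥569,648.91 × 3.7% + 2,841 × ¥5.13 = ¥35,651.34.
Line 3 (0991.83, Galia, 2,041 kg, ¥428,446.72):
Base rate for 0991.83 is 8.5% + ¥0.10/kg.
Origin Galia qualifies under the Astania–Galia agreement and 0991.83 is covered: preferential rate Free applies instead.
Duty = ¥428,446.72 × 0% = ¥0.00.
Total = ¥2,961.96 + ¥35,651.34 + ¥0.00 = ¥38,613.30.

¥38,613.30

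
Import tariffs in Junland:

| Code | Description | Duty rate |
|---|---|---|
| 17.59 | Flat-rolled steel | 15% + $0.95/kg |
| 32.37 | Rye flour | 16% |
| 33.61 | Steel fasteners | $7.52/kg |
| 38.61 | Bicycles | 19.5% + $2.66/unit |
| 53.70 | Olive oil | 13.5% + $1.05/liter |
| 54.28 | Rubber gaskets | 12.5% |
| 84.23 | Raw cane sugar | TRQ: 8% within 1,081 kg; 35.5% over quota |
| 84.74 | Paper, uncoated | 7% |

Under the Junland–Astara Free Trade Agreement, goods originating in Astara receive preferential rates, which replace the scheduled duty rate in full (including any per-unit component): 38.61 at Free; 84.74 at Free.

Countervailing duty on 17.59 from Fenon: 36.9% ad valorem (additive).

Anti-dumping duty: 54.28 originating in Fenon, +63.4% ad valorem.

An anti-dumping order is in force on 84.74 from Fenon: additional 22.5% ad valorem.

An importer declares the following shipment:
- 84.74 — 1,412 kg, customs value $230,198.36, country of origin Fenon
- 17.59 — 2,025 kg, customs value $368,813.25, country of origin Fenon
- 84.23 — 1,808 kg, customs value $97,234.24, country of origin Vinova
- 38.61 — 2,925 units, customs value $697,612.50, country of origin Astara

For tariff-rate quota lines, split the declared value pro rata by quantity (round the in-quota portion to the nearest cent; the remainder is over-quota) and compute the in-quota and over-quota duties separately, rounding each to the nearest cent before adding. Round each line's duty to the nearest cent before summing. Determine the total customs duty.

Line 1 (84.74, Fenon, 1,412 kg, $230,198.36):
Base rate for 84.74 is 7%.
84.74 has an FTA preferential rate, but origin Fenon is not Astara; base rate stands.
Additional duty on 84.74 from Fenon: +22.5%. Applied ad valorem rate: 7% + 22.5% = 29.5%.
Duty = $230,198.36 × 29.5% = $67,908.52.
Line 2 (17.59, Fenon, 2,025 kg, $368,813.25):
Base rate for 17.59 is 15% + $0.95/kg.
Additional duty on 17.59 from Fenon: +36.9%. Applied ad valorem rate: 15% + 36.9% = 51.9%.
Duty = $368,813.25 × 51.9% + 2,025 × $0.95 = $193,337.83.
Line 3 (84.23, Vinova, 1,808 kg, $97,234.24):
Code 84.23 is under a tariff-rate quota (threshold 1,081 kg). In-quota: 1,081 kg at 8%; over-quota: 727 kg at 35.5%.
Pro-rata value split: in-quota = $97,234.24 × 1,081/1,808 = $58,136.18; over-quota = $97,234.24 − $58,136.18 = $39,098.06.
In-quota duty = $58,136.18 × 8% = $4,650.89. Over-quota duty = $39,098.06 × 35.5% = $13,879.81.
Line duty = $4,650.89 + $13,879.81 = $18,530.70.
Line 4 (38.61, Astara, 2,925 units, $697,612.50):
Base rate for 38.61 is 19.5% + $2.66/unit.
Origin Astara qualifies under the Junland–Astara agreement and 38.61 is covered: preferential rate Free applies instead.
Duty = $697,612.50 × 0% = $0.00.
Total = $67,908.52 + $193,337.83 + $18,530.70 + $0.00 = $279,777.05.

$279,777.05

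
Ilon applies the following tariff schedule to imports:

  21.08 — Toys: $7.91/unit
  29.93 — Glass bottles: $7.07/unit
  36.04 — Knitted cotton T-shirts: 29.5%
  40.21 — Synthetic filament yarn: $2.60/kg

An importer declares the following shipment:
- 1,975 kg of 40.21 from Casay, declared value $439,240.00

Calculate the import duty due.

Line 1 (40.21, Casay, 1,975 kg, $439,240.00):
Base rate for 40.21 is $2.60/kg.
Duty = 1,975 × $2.60 = $5,135.00.

$5,135.00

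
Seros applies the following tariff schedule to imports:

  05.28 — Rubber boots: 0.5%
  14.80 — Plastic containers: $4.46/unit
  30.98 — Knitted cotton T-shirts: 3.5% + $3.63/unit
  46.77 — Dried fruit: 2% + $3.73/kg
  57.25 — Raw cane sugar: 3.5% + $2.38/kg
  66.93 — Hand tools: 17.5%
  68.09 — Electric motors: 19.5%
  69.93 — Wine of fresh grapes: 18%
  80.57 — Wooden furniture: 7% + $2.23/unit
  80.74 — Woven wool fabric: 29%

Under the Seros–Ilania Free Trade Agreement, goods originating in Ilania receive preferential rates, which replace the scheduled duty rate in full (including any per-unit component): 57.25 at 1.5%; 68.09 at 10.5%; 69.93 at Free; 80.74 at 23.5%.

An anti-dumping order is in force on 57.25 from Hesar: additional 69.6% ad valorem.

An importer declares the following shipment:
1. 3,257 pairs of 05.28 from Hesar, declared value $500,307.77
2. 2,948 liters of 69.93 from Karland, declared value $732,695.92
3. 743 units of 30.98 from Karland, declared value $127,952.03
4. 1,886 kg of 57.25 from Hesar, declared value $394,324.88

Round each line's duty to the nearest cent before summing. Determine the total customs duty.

Line 1 (05.28, Hesar, 3,257 pairs, $500,307.77):
Base rate for 05.28 is 0.5%.
Duty = $500,307.77 × 0.5% = $2,501.54.
Line 2 (69.93, Karland, 2,948 liters, $732,695.92):
Base rate for 69.93 is 18%.
69.93 has an FTA preferential rate, but origin Karland is not Ilania; base rate stands.
Duty = $732,695.92 × 18% = $131,885.27.
Line 3 (30.98, Karland, 743 units, $127,952.03):
Base rate for 30.98 is 3.5% + $3.63/unit.
Duty = $127,952.03 × 3.5% + 743 × $3.63 = $7,175.41.
Line 4 (57.25, Hesar, 1,886 kg, $394,324.88):
Base rate for 57.25 is 3.5% + $2.38/kg.
57.25 has an FTA preferential rate, but origin Hesar is not Ilania; base rate stands.
Additional duty on 57.25 from Hesar: +69.6%. Applied ad valorem rate: 3.5% + 69.6% = 73.1%.
Duty = $394,324.88 × 73.1% + 1,886 × $2.38 = $292,740.17.
Total = $2,501.54 + $131,885.27 + $7,175.41 + $292,740.17 = $434,302.39.

$434,302.39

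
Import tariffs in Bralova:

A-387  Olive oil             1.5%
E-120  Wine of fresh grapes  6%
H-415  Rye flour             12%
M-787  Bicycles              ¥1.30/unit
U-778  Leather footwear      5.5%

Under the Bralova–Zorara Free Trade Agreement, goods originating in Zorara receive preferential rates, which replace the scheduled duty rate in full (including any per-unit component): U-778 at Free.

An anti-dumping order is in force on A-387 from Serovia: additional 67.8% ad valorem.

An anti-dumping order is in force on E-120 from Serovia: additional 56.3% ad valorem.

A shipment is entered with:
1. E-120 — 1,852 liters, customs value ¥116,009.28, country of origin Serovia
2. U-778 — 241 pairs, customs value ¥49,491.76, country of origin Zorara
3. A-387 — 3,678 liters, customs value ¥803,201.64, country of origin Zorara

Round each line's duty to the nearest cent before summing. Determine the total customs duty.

¥84,321.80

Line 1 (E-120, Serovia, 1,852 liters, ¥116,009.28):
Base rate for E-120 is 6%.
Additional duty on E-120 from Serovia: +56.3%. Applied ad valorem rate: 6% + 56.3% = 62.3%.
Duty = ¥116,009.28 × 62.3% = ¥72,273.78.
Line 2 (U-778, Zorara, 241 pairs, ¥49,491.76):
Base rate for U-778 is 5.5%.
Origin Zorara qualifies under the Bralova–Zorara agreement and U-778 is covered: preferential rate Free applies instead.
Duty = ¥49,491.76 × 0% = ¥0.00.
Line 3 (A-387, Zorara, 3,678 liters, ¥803,201.64):
Base rate for A-387 is 1.5%.
Origin Zorara is the FTA partner but A-387 is not on the preference list; base rate stands.
The additional-duty order on A-387 targets Serovia, not Zorara; it does not apply.
Duty = ¥803,201.64 × 1.5% = ¥12,048.02.
Total = ¥72,273.78 + ¥0.00 + ¥12,048.02 = ¥84,321.80.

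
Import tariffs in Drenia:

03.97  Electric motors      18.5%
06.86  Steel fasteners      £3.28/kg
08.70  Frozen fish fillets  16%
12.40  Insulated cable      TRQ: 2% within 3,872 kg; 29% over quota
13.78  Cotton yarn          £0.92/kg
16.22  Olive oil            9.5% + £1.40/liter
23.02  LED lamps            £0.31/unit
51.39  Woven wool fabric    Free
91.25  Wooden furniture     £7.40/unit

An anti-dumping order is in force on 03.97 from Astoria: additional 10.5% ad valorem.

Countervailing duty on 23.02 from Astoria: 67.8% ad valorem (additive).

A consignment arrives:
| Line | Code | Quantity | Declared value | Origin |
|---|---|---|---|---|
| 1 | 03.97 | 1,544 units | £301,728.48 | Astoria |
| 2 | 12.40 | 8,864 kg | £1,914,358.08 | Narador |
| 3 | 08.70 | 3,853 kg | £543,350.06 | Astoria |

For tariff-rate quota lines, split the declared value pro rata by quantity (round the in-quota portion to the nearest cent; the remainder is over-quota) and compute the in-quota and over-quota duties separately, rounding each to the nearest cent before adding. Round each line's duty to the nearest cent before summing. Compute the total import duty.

£503,817.44

Line 1 (03.97, Astoria, 1,544 units, £301,728.48):
Base rate for 03.97 is 18.5%.
Additional duty on 03.97 from Astoria: +10.5%. Applied ad valorem rate: 18.5% + 10.5% = 29%.
Duty = £301,728.48 × 29% = £87,501.26.
Line 2 (12.40, Narador, 8,864 kg, £1,914,358.08):
Code 12.40 is under a tariff-rate quota (threshold 3,872 kg). In-quota: 3,872 kg at 2%; over-quota: 4,992 kg at 29%.
Pro-rata value split: in-quota = £1,914,358.08 × 3,872/8,864 = £836,235.84; over-quota = £1,914,358.08 − £836,235.84 = £1,078,122.24.
In-quota duty = £836,235.84 × 2% = £16,724.72. Over-quota duty = £1,078,122.24 × 29% = £312,655.45.
Line duty = £16,724.72 + £312,655.45 = £329,380.17.
Line 3 (08.70, Astoria, 3,853 kg, £543,350.06):
Base rate for 08.70 is 16%.
Duty = £543,350.06 × 16% = £86,936.01.
Total = £87,501.26 + £329,380.17 + £86,936.01 = £503,817.44.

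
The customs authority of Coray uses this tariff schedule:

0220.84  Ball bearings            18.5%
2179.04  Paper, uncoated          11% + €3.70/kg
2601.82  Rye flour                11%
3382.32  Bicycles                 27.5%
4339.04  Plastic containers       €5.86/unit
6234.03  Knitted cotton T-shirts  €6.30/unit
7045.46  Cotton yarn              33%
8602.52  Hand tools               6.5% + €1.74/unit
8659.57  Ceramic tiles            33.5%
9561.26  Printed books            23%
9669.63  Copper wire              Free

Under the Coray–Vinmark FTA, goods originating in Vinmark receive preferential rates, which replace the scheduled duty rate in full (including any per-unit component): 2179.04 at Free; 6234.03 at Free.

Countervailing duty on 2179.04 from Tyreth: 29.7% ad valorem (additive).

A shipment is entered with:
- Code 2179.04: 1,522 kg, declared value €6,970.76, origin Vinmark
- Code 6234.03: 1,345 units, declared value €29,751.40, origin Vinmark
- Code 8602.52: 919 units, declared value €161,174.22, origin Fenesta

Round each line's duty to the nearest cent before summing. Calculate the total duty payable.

Line 1 (2179.04, Vinmark, 1,522 kg, €6,970.76):
Base rate for 2179.04 is 11% + €3.70/kg.
Origin Vinmark qualifies under the Coray–Vinmark agreement and 2179.04 is covered: preferential rate Free applies instead.
The additional-duty order on 2179.04 targets Tyreth, not Vinmark; it does not apply.
Duty = €6,970.76 × 0% = €0.00.
Line 2 (6234.03, Vinmark, 1,345 units, €29,751.40):
Base rate for 6234.03 is €6.30/unit.
Origin Vinmark qualifies under the Coray–Vinmark agreement and 6234.03 is covered: preferential rate Free applies instead.
Duty = €29,751.40 × 0% = €0.00.
Line 3 (8602.52, Fenesta, 919 units, €161,174.22):
Base rate for 8602.52 is 6.5% + €1.74/unit.
Duty = €161,174.22 × 6.5% + 919 × €1.74 = €12,075.38.
Total = €0.00 + €0.00 + €12,075.38 = €12,075.38.

€12,075.38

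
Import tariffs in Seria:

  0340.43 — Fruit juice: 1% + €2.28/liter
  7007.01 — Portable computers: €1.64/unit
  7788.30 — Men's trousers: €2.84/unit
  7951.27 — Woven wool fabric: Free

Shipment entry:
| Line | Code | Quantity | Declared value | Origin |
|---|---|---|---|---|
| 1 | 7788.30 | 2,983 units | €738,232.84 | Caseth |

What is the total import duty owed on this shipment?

Line 1 (7788.30, Caseth, 2,983 units, €738,232.84):
Base rate for 7788.30 is €2.84/unit.
Duty = 2,983 × €2.84 = €8,471.72.

€8,471.72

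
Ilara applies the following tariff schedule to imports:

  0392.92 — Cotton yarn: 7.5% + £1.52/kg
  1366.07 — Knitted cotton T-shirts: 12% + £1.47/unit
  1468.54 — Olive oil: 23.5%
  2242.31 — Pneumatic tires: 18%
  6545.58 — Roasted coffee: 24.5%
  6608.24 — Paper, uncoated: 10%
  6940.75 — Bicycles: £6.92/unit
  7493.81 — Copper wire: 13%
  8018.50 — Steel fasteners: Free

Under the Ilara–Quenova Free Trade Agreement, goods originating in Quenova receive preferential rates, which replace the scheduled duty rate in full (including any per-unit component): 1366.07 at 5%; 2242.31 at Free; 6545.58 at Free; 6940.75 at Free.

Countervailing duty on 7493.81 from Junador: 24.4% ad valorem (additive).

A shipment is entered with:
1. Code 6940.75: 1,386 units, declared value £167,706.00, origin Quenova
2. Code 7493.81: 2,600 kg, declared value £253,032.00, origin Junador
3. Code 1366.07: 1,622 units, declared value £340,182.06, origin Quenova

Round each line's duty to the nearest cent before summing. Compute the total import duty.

£111,643.07

Line 1 (6940.75, Quenova, 1,386 units, £167,706.00):
Base rate for 6940.75 is £6.92/unit.
Origin Quenova qualifies under the Ilara–Quenova agreement and 6940.75 is covered: preferential rate Free applies instead.
Duty = £167,706.00 × 0% = £0.00.
Line 2 (7493.81, Junador, 2,600 kg, £253,032.00):
Base rate for 7493.81 is 13%.
Additional duty on 7493.81 from Junador: +24.4%. Applied ad valorem rate: 13% + 24.4% = 37.4%.
Duty = £253,032.00 × 37.4% = £94,633.97.
Line 3 (1366.07, Quenova, 1,622 units, £340,182.06):
Base rate for 1366.07 is 12% + £1.47/unit.
Origin Quenova qualifies under the Ilara–Quenova agreement and 1366.07 is covered: preferential rate 5% applies instead.
Duty = £340,182.06 × 5% = £17,009.10.
Total = £0.00 + £94,633.97 + £17,009.10 = £111,643.07.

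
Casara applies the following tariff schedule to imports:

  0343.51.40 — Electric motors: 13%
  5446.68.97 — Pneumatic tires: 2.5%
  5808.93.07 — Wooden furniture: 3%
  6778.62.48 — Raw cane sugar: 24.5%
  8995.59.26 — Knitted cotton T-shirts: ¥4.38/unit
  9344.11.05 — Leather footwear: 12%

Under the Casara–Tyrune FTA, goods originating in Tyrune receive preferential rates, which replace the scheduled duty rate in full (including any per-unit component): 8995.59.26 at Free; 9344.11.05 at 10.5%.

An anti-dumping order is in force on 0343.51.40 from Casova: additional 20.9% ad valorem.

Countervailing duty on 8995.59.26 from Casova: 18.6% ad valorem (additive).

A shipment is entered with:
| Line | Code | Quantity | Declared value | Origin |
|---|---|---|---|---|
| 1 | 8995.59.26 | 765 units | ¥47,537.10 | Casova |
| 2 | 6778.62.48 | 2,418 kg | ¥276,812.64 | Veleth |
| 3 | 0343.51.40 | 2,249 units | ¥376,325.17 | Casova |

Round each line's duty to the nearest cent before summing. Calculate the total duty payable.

Line 1 (8995.59.26, Casova, 765 units, ¥47,537.10):
Base rate for 8995.59.26 is ¥4.38/unit.
8995.59.26 has an FTA preferential rate, but origin Casova is not Tyrune; base rate stands.
Additional duty on 8995.59.26 from Casova: +18.6% ad valorem. Applied ad valorem rate = 18.6%.
Duty = ¥47,537.10 × 18.6% + 765 × ¥4.38 = ¥12,192.60.
Line 2 (6778.62.48, Veleth, 2,418 kg, ¥276,812.64):
Base rate for 6778.62.48 is 24.5%.
Duty = ¥276,812.64 × 24.5% = ¥67,819.10.
Line 3 (0343.51.40, Casova, 2,249 units, ¥376,325.17):
Base rate for 0343.51.40 is 13%.
Additional duty on 0343.51.40 from Casova: +20.9%. Applied ad valorem rate: 13% + 20.9% = 33.9%.
Duty = ¥376,325.17 × 33.9% = ¥127,574.23.
Total = ¥12,192.60 + ¥67,819.10 + ¥127,574.23 = ¥207,585.93.

¥207,585.93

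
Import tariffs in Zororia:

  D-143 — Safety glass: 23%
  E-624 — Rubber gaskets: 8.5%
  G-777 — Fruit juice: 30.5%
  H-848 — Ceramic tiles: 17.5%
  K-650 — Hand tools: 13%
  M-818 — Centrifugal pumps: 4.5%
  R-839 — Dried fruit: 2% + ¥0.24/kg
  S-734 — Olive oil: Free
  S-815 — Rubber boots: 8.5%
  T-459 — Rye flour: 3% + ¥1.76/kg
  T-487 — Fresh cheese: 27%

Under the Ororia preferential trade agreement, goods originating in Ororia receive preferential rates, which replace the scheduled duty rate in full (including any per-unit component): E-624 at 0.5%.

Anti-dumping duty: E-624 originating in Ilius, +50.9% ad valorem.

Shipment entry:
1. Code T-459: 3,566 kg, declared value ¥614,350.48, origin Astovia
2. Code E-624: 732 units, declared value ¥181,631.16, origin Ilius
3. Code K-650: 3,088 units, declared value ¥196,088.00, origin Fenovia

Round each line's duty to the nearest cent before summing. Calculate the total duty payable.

¥158,087.02

Line 1 (T-459, Astovia, 3,566 kg, ¥614,350.48):
Base rate for T-459 is 3% + ¥1.76/kg.
Duty = ¥614,350.48 × 3% + 3,566 × ¥1.76 = ¥24,706.67.
Line 2 (E-624, Ilius, 732 units, ¥181,631.16):
Base rate for E-624 is 8.5%.
E-624 has an FTA preferential rate, but origin Ilius is not Ororia; base rate stands.
Additional duty on E-624 from Ilius: +50.9%. Applied ad valorem rate: 8.5% + 50.9% = 59.4%.
Duty = ¥181,631.16 × 59.4% = ¥107,888.91.
Line 3 (K-650, Fenovia, 3,088 units, ¥196,088.00):
Base rate for K-650 is 13%.
Duty = ¥196,088.00 × 13% = ¥25,491.44.
Total = ¥24,706.67 + ¥107,888.91 + ¥25,491.44 = ¥158,087.02.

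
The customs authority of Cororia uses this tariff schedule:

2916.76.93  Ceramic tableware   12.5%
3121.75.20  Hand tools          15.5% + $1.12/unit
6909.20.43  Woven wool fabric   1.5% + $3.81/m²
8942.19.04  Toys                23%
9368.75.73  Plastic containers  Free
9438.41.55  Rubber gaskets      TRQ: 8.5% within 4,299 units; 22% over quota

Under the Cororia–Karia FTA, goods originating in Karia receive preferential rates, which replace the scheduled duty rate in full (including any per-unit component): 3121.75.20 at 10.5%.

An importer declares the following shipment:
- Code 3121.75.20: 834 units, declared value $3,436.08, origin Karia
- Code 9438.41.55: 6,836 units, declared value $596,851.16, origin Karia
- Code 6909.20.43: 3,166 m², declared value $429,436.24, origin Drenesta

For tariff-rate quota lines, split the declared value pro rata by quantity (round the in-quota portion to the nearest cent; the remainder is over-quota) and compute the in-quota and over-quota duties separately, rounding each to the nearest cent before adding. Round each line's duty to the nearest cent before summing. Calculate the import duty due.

$99,500.37

Line 1 (3121.75.20, Karia, 834 units, $3,436.08):
Base rate for 3121.75.20 is 15.5% + $1.12/unit.
Origin Karia qualifies under the Cororia–Karia agreement and 3121.75.20 is covered: preferential rate 10.5% applies instead.
Duty = $3,436.08 × 10.5% = $360.79.
Line 2 (9438.41.55, Karia, 6,836 units, $596,851.16):
Code 9438.41.55 is under a tariff-rate quota (threshold 4,299 units). In-quota: 4,299 units at 8.5%; over-quota: 2,537 units at 22%.
Pro-rata value split: in-quota = $596,851.16 × 4,299/6,836 = $375,345.69; over-quota = $596,851.16 − $375,345.69 = $221,505.47.
In-quota duty = $375,345.69 × 8.5% = $31,904.38. Over-quota duty = $221,505.47 × 22% = $48,731.20.
Line duty = $31,904.38 + $48,731.20 = $80,635.58.
Line 3 (6909.20.43, Drenesta, 3,166 m², $429,436.24):
Base rate for 6909.20.43 is 1.5% + $3.81/m².
Duty = $429,436.24 × 1.5% + 3,166 × $3.81 = $18,504.00.
Total = $360.79 + $80,635.58 + $18,504.00 = $99,500.37.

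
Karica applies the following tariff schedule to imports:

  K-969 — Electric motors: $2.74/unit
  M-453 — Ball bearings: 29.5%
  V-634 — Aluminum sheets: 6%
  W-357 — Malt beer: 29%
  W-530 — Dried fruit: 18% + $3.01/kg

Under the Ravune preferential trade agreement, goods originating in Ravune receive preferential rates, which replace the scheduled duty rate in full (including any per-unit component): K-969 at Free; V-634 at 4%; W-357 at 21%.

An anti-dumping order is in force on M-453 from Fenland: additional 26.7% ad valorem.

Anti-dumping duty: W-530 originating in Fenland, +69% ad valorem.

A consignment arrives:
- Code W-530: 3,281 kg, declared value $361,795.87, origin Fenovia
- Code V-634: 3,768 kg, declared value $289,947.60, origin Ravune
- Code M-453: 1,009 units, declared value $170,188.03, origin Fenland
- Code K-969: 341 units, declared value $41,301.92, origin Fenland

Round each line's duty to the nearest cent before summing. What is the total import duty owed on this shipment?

Line 1 (W-530, Fenovia, 3,281 kg, $361,795.87):
Base rate for W-530 is 18% + $3.01/kg.
The additional-duty order on W-530 targets Fenland, not Fenovia; it does not apply.
Duty = $361,795.87 × 18% + 3,281 × $3.01 = $74,999.07.
Line 2 (V-634, Ravune, 3,768 kg, $289,947.60):
Base rate for V-634 is 6%.
Origin Ravune qualifies under the Karica–Ravune agreement and V-634 is covered: preferential rate 4% applies instead.
Duty = $289,947.60 × 4% = $11,597.90.
Line 3 (M-453, Fenland, 1,009 units, $170,188.03):
Base rate for M-453 is 29.5%.
Additional duty on M-453 from Fenland: +26.7%. Applied ad valorem rate: 29.5% + 26.7% = 56.2%.
Duty = $170,188.03 × 56.2% = $95,645.67.
Line 4 (K-969, Fenland, 341 units, $41,301.92):
Base rate for K-969 is $2.74/unit.
K-969 has an FTA preferential rate, but origin Fenland is not Ravune; base rate stands.
Duty = 341 × $2.74 = $934.34.
Total = $74,999.07 + $11,597.90 + $95,645.67 + $934.34 = $183,176.98.

$183,176.98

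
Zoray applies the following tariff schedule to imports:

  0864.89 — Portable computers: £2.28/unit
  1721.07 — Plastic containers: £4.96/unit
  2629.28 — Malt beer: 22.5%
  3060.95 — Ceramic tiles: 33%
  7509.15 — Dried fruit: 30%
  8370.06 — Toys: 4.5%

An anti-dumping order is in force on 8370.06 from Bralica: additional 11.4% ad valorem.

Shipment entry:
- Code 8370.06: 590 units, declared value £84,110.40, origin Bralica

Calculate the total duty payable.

£13,373.55

Line 1 (8370.06, Bralica, 590 units, £84,110.40):
Base rate for 8370.06 is 4.5%.
Additional duty on 8370.06 from Bralica: +11.4%. Applied ad valorem rate: 4.5% + 11.4% = 15.9%.
Duty = £84,110.40 × 15.9% = £13,373.55.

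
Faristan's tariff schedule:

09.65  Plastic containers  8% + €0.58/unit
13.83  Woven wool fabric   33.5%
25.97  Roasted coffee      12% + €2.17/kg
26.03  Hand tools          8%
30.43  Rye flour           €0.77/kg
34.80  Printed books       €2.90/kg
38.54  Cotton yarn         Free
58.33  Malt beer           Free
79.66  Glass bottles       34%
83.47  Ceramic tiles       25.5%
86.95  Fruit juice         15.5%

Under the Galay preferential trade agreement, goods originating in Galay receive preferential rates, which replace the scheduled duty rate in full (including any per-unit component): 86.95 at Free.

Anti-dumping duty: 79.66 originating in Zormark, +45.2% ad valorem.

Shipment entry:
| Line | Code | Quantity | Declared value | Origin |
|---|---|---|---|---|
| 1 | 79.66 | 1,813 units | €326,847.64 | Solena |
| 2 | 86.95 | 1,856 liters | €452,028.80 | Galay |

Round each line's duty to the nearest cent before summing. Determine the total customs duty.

Line 1 (79.66, Solena, 1,813 units, €326,847.64):
Base rate for 79.66 is 34%.
The additional-duty order on 79.66 targets Zormark, not Solena; it does not apply.
Duty = €326,847.64 × 34% = €111,128.20.
Line 2 (86.95, Galay, 1,856 liters, €452,028.80):
Base rate for 86.95 is 15.5%.
Origin Galay qualifies under the Faristan–Galay agreement and 86.95 is covered: preferential rate Free applies instead.
Duty = €452,028.80 × 0% = €0.00.
Total = €111,128.20 + €0.00 = €111,128.20.

€111,128.20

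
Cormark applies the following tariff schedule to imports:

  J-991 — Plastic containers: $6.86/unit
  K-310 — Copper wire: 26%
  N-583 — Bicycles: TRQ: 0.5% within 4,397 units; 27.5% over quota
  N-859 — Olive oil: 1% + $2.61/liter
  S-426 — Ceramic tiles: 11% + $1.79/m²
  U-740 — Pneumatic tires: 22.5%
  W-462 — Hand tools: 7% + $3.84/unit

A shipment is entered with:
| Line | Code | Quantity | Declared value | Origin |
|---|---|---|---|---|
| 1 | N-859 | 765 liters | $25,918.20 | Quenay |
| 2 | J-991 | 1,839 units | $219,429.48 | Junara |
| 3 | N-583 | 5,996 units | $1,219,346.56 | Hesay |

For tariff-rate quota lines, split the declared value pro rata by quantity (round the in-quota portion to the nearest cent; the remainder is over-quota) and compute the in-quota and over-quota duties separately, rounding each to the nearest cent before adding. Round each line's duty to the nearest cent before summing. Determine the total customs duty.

$108,764.72

Line 1 (N-859, Quenay, 765 liters, $25,918.20):
Base rate for N-859 is 1% + $2.61/liter.
Duty = $25,918.20 × 1% + 765 × $2.61 = $2,255.83.
Line 2 (J-991, Junara, 1,839 units, $219,429.48):
Base rate for J-991 is $6.86/unit.
Duty = 1,839 × $6.86 = $12,615.54.
Line 3 (N-583, Hesay, 5,996 units, $1,219,346.56):
Code N-583 is under a tariff-rate quota (threshold 4,397 units). In-quota: 4,397 units at 0.5%; over-quota: 1,599 units at 27.5%.
Pro-rata value split: in-quota = $1,219,346.56 × 4,397/5,996 = $894,173.92; over-quota = $1,219,346.56 − $894,173.92 = $325,172.64.
In-quota duty = $894,173.92 × 0.5% = $4,470.87. Over-quota duty = $325,172.64 × 27.5% = $89,422.48.
Line duty = $4,470.87 + $89,422.48 = $93,893.35.
Total = $2,255.83 + $12,615.54 + $93,893.35 = $108,764.72.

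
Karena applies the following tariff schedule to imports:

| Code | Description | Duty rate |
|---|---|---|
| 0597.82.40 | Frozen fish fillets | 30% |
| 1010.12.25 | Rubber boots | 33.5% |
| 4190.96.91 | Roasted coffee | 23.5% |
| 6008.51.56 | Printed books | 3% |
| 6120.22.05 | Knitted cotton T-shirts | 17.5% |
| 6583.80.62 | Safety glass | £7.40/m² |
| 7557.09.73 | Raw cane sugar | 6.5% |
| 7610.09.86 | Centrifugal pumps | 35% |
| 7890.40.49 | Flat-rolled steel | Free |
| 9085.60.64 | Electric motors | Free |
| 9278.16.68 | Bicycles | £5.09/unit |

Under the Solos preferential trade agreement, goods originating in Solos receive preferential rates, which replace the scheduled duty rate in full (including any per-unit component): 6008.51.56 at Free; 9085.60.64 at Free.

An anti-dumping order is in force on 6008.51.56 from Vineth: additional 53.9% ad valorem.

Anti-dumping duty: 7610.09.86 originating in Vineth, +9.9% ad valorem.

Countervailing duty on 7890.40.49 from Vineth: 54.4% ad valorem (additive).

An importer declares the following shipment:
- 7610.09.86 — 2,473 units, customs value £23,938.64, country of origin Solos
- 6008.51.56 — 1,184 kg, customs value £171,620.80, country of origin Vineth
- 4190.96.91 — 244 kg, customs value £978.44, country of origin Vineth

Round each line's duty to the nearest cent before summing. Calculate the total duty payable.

Line 1 (7610.09.86, Solos, 2,473 units, £23,938.64):
Base rate for 7610.09.86 is 35%.
Origin Solos is the FTA partner but 7610.09.86 is not on the preference list; base rate stands.
The additional-duty order on 7610.09.86 targets Vineth, not Solos; it does not apply.
Duty = £23,938.64 × 35% = £8,378.52.
Line 2 (6008.51.56, Vineth, 1,184 kg, £171,620.80):
Base rate for 6008.51.56 is 3%.
6008.51.56 has an FTA preferential rate, but origin Vineth is not Solos; base rate stands.
Additional duty on 6008.51.56 from Vineth: +53.9%. Applied ad valorem rate: 3% + 53.9% = 56.9%.
Duty = £171,620.80 × 56.9% = £97,652.24.
Line 3 (4190.96.91, Vineth, 244 kg, £978.44):
Base rate for 4190.96.91 is 23.5%.
Duty = £978.44 × 23.5% = £229.93.
Total = £8,378.52 + £97,652.24 + £229.93 = £106,260.69.

£106,260.69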